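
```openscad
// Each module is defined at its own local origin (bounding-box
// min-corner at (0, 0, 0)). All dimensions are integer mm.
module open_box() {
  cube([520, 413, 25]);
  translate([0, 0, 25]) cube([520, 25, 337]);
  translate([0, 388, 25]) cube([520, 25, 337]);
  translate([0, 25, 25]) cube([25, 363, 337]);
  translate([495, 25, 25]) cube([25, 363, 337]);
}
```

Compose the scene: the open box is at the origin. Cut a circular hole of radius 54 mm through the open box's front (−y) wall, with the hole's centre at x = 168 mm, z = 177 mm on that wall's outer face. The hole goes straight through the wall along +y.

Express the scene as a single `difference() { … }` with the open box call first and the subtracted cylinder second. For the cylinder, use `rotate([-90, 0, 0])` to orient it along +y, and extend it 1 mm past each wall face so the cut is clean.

difference() {
  open_box();
  translate([168, -1, 177]) rotate([-90, 0, 0]) cylinder(h = 27, r = 54);
}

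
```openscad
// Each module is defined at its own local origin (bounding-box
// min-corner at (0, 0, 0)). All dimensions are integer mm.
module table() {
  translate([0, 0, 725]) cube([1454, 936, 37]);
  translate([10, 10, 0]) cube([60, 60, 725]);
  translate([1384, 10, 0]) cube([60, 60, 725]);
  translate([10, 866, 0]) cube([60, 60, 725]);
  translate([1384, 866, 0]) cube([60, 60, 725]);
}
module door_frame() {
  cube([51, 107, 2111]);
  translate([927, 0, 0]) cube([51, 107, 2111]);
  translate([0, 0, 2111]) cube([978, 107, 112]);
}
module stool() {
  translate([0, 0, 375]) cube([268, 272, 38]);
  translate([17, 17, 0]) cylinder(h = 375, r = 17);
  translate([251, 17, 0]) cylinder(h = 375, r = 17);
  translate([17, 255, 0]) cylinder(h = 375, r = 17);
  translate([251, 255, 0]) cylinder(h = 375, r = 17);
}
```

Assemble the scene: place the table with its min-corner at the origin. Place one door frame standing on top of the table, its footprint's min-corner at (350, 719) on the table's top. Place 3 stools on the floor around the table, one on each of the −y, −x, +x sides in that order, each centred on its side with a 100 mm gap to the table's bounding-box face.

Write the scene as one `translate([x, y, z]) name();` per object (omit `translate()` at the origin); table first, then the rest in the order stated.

table();
translate([350, 719, 762]) door_frame();
translate([593, -372, 0]) stool();
translate([-368, 332, 0]) stool();
translate([1554, 332, 0]) stool();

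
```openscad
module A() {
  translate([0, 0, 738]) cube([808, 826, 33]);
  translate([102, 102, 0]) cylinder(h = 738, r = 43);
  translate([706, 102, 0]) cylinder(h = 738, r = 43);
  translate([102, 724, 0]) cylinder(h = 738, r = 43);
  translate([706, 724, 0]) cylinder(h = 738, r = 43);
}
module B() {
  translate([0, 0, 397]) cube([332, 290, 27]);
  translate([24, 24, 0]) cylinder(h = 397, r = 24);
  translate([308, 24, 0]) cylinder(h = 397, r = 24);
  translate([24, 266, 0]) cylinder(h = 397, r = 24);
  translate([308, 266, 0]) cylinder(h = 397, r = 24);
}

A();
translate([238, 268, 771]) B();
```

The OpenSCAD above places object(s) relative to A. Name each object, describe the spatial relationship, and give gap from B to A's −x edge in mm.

The stool's min-x is at 238; the table's min-x is 0; gap = 238 mm.

A is a table. B is a stool. The stool is on top of the table, centred. The gap from the stool to the table's −x edge is 238 mm.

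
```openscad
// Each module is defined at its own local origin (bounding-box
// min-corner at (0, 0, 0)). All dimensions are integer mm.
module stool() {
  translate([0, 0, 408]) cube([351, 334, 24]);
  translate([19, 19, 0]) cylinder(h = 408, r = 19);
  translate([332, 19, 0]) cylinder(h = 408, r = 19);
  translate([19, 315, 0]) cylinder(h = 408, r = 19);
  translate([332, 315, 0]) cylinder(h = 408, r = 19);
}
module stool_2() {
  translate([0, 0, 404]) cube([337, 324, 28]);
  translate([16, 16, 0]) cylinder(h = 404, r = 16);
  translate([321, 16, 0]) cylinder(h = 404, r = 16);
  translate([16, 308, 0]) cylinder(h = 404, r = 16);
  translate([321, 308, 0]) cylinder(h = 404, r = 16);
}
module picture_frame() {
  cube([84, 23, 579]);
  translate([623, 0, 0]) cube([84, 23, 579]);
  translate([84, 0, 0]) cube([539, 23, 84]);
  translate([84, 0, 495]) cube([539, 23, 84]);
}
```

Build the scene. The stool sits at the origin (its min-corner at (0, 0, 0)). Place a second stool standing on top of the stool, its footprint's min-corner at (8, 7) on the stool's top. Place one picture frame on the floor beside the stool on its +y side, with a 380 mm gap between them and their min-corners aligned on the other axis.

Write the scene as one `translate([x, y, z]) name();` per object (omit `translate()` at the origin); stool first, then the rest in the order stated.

stool();
translate([8, 7, 432]) stool_2();
translate([0, 714, 0]) picture_frame();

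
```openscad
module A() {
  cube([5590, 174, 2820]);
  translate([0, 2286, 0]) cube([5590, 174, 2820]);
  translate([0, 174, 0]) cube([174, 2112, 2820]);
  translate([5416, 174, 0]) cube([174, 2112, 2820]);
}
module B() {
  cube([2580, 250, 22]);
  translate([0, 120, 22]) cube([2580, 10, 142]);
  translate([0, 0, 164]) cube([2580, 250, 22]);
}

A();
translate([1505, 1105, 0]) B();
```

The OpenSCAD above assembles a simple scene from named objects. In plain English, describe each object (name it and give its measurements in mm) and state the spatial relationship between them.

A is a box-shaped house frame (walls only): outside footprint 5590×2460 mm, wall height 2820 mm, wall thickness 174 mm. The two y-facing walls run the full x-width; the two x-facing walls fit between the inner faces of the y-facing walls.

B is an I-beam lying along x, 2580 mm long. Overall section height 186 mm. Two flanges 250 mm wide (y) and 22 mm thick, one on the floor and one at the top; a web 10 mm thick runs between them, centred on the flange width.

The I-beam sits inside the house frame, centred.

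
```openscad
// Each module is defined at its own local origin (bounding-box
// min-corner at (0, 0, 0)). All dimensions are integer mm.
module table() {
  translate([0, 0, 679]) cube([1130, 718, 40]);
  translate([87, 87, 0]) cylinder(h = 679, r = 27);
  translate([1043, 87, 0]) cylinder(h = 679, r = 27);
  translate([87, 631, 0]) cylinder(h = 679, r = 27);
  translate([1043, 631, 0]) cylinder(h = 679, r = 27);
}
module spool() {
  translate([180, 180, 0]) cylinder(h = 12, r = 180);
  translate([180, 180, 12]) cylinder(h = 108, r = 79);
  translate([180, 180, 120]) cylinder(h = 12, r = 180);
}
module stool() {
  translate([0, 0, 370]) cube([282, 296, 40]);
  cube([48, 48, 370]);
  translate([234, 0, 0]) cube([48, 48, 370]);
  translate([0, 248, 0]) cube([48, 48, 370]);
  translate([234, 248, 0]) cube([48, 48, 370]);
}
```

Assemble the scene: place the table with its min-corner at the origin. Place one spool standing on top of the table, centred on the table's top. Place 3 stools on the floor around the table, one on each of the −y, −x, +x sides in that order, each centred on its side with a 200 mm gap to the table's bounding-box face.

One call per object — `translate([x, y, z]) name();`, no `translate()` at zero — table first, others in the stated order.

table();
translate([385, 179, 719]) spool();
translate([424, -496, 0]) stool();
translate([-482, 211, 0]) stool();
translate([1330, 211, 0]) stool();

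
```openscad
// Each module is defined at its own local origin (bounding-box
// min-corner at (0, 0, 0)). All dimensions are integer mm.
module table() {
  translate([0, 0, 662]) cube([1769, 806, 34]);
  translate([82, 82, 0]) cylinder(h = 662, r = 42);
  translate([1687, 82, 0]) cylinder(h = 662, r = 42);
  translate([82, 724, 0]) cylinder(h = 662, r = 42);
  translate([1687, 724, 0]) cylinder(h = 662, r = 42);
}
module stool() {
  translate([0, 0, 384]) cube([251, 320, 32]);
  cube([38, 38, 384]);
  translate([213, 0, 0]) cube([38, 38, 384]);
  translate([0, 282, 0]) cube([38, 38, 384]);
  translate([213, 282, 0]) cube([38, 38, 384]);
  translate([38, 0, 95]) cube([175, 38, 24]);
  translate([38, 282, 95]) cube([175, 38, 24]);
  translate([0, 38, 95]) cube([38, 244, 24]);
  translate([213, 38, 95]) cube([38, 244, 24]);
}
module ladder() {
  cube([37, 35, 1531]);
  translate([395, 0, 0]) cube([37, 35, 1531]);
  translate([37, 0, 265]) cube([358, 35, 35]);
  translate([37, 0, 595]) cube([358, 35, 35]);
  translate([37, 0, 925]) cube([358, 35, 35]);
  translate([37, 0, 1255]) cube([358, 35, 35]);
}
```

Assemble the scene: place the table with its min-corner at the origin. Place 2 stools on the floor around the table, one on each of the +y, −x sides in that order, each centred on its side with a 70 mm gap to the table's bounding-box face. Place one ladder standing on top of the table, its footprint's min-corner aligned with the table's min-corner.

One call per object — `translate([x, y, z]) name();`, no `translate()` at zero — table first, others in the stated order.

table();
translate([759, 876, 0]) stool();
translate([-321, 243, 0]) stool();
translate([0, 0, 696]) ladder();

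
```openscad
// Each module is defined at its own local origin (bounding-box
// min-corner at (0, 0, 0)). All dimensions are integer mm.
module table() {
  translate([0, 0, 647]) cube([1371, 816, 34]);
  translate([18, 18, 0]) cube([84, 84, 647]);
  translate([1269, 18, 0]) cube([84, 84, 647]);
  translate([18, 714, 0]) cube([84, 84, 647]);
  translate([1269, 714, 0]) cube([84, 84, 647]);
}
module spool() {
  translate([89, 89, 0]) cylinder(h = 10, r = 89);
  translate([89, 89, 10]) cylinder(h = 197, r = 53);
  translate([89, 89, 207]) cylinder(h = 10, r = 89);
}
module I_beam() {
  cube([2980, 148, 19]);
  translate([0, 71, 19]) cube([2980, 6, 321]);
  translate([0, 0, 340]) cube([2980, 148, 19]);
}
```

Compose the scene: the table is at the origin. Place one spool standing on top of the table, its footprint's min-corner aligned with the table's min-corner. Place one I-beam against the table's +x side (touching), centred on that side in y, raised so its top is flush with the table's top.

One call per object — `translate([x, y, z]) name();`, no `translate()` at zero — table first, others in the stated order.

table();
translate([0, 0, 681]) spool();
translate([1371, 334, 322]) I_beam();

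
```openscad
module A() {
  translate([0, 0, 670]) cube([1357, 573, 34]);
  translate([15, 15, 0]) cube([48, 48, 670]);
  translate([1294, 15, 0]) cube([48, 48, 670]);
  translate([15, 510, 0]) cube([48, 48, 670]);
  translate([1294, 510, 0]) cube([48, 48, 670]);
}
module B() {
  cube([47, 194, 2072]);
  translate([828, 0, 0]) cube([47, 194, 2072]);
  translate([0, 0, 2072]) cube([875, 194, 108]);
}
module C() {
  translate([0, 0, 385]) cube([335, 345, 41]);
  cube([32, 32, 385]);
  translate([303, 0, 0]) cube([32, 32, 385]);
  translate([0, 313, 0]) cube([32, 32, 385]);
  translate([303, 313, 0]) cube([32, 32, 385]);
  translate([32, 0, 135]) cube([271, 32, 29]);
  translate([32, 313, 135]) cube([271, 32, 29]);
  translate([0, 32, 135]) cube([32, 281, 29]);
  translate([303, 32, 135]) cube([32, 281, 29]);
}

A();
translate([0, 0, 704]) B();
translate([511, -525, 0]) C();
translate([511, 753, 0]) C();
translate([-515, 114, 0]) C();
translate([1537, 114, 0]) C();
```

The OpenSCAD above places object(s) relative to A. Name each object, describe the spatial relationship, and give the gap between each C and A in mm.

Each stool's nearest face is 180 mm from the table's bounding box.

A is a table. B is a door frame. C is a stool. The door frame is on top of the table. Four stools sit around the table at the −y, +y, −x, +x sides. The gap between each stool and the table is 180 mm.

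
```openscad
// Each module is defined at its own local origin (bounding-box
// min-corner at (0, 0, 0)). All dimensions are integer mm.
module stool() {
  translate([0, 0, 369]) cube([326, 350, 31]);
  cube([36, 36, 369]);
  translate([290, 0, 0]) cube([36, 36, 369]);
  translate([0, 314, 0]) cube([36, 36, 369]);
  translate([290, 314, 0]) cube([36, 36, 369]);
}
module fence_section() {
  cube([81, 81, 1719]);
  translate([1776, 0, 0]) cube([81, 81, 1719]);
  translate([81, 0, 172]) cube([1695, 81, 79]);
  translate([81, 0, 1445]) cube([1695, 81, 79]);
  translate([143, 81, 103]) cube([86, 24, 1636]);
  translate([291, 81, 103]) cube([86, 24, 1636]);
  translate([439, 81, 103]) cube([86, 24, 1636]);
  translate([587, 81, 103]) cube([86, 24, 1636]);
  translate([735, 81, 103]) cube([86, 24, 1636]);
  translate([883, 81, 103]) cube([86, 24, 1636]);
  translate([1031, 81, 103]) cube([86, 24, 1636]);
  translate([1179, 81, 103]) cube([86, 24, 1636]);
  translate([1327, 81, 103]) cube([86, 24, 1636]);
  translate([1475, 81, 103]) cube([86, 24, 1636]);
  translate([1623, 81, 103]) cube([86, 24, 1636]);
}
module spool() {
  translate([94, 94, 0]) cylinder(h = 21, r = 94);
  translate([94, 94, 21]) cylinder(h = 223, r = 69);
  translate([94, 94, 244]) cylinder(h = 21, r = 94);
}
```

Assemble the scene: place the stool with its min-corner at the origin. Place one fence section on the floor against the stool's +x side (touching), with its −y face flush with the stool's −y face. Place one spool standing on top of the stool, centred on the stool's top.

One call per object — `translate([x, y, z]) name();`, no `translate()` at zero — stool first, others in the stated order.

stool();
translate([326, 0, 0]) fence_section();
translate([69, 81, 400]) spool();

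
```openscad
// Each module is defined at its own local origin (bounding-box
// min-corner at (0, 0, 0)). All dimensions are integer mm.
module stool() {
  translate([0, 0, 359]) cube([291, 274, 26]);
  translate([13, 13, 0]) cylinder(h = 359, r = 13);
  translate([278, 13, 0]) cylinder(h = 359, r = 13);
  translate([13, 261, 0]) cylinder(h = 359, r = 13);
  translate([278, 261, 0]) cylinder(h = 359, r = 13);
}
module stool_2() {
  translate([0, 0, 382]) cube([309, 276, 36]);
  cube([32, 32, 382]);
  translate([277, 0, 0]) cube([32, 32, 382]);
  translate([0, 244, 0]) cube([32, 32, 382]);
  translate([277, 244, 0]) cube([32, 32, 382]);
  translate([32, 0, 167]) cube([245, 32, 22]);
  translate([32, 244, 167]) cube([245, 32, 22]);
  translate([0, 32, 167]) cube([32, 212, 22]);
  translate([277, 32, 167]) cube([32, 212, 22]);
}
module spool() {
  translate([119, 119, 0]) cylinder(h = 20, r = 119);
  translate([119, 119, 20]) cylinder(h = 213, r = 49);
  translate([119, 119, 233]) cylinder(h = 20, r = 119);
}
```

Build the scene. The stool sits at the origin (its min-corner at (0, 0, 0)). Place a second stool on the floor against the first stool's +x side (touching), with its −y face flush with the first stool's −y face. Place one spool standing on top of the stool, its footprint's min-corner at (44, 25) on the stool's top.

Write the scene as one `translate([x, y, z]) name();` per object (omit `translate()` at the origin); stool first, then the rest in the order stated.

stool();
translate([291, 0, 0]) stool_2();
translate([44, 25, 385]) spool();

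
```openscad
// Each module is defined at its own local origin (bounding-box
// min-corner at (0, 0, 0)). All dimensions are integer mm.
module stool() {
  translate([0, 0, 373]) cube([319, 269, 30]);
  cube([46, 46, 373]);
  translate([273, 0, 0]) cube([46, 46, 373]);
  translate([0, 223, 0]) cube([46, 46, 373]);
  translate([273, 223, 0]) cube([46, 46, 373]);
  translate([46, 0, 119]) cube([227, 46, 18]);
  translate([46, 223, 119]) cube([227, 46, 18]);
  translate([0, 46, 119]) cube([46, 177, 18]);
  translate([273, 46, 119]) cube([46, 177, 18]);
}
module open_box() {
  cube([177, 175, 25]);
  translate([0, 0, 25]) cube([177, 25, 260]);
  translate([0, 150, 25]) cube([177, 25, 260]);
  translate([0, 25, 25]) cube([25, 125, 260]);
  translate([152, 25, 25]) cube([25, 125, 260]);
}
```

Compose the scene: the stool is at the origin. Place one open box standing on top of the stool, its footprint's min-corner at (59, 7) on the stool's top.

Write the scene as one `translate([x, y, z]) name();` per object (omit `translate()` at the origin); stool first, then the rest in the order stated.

stool();
translate([59, 7, 403]) open_box();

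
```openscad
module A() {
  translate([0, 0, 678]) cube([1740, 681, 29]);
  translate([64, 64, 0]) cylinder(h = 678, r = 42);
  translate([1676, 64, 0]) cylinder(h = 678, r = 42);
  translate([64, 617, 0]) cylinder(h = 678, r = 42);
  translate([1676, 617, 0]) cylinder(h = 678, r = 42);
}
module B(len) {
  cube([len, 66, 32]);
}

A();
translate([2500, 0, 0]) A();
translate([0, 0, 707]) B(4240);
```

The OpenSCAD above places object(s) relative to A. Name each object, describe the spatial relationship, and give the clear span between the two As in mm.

A is a table. B is a beam. A beam spans the tops of two tables. The clear span between the two tables is 760 mm.

Second table starts at x = 2500; first ends at x = 1740; clear span = 2500 − 1740 = 760 mm.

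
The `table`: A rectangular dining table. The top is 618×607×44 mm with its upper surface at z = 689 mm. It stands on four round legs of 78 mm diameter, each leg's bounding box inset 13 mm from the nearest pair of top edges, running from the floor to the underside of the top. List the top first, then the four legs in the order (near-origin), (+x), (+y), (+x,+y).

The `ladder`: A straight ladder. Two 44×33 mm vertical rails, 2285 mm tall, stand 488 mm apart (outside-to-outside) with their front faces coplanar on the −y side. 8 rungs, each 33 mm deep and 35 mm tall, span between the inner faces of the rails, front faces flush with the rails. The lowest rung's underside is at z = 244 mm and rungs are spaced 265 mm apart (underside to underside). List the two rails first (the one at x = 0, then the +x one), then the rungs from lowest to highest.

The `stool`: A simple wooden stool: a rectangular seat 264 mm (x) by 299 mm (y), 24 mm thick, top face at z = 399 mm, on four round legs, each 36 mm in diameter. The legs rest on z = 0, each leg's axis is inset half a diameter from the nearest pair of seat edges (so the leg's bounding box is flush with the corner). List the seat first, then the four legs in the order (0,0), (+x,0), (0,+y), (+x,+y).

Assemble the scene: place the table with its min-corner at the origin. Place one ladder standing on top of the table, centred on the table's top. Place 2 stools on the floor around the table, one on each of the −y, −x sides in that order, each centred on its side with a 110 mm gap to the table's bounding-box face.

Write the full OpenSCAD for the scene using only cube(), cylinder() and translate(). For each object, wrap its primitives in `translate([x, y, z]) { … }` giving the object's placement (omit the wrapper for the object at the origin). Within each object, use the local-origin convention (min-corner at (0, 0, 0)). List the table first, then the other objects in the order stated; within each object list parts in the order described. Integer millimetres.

translate([0, 0, 645]) cube([618, 607, 44]);
translate([52, 52, 0]) cylinder(h = 645, r = 39);
translate([566, 52, 0]) cylinder(h = 645, r = 39);
translate([52, 555, 0]) cylinder(h = 645, r = 39);
translate([566, 555, 0]) cylinder(h = 645, r = 39);
translate([65, 287, 689]) {
  cube([44, 33, 2285]);
  translate([444, 0, 0]) cube([44, 33, 2285]);
  translate([44, 0, 244]) cube([400, 33, 35]);
  translate([44, 0, 509]) cube([400, 33, 35]);
  translate([44, 0, 774]) cube([400, 33, 35]);
  translate([44, 0, 1039]) cube([400, 33, 35]);
  translate([44, 0, 1304]) cube([400, 33, 35]);
  translate([44, 0, 1569]) cube([400, 33, 35]);
  translate([44, 0, 1834]) cube([400, 33, 35]);
  translate([44, 0, 2099]) cube([400, 33, 35]);
}
translate([177, -409, 0]) {
  translate([0, 0, 375]) cube([264, 299, 24]);
  translate([18, 18, 0]) cylinder(h = 375, r = 18);
  translate([246, 18, 0]) cylinder(h = 375, r = 18);
  translate([18, 281, 0]) cylinder(h = 375, r = 18);
  translate([246, 281, 0]) cylinder(h = 375, r = 18);
}
translate([-374, 154, 0]) {
  translate([0, 0, 375]) cube([264, 299, 24]);
  translate([18, 18, 0]) cylinder(h = 375, r = 18);
  translate([246, 18, 0]) cylinder(h = 375, r = 18);
  translate([18, 281, 0]) cylinder(h = 375, r = 18);
  translate([246, 281, 0]) cylinder(h = 375, r = 18);
}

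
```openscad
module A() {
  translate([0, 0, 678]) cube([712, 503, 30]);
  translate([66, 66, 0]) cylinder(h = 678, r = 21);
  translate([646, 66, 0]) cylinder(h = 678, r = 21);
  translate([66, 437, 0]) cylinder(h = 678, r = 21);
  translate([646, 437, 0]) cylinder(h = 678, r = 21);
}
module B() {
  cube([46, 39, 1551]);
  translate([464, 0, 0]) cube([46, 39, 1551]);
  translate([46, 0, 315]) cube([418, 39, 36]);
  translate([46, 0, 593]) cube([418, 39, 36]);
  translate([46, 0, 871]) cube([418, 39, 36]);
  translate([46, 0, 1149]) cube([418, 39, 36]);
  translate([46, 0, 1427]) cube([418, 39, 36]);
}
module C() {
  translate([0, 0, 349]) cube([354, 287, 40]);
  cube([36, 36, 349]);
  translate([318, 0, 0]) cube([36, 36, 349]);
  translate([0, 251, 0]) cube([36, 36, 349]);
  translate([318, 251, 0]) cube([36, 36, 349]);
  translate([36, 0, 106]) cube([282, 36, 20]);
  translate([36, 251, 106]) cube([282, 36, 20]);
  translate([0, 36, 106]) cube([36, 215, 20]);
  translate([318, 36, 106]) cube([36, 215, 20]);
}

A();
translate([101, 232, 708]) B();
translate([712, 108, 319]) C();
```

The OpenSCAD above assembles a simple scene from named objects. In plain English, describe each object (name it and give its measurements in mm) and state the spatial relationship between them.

A is a rectangular dining table. The top is 712×503×30 mm with its upper surface at z = 708 mm. It stands on four round legs of 42 mm diameter, each leg's bounding box inset 45 mm from the nearest pair of top edges, running from the floor to the underside of the top.

B is a wooden ladder with two side rails of 46×39 mm section and 1551 mm height, set 510 mm apart overall. Between them run 5 rectangular rungs (39 mm deep, 36 mm thick), front faces flush with the rails' −y face. The bottom of the first rung is 315 mm above the floor and each subsequent rung is 278 mm higher than the one below.

C is a four-legged stool. The seat is 354×287 mm, 40 mm thick, top at z = 389 mm. It stands on four square legs, each 36×36 mm in cross-section, from z = 0 to the seat underside, each flush with a corner of the seat. Four stretchers, 36 mm wide and 20 mm tall, connect adjacent legs with their undersides at z = 106 mm, each running between the inner faces of the legs it joins and aligned with the legs' outer faces on the other axis.

The ladder is on top of the table, centred. The stool is beside the table with their tops flush at z = 708.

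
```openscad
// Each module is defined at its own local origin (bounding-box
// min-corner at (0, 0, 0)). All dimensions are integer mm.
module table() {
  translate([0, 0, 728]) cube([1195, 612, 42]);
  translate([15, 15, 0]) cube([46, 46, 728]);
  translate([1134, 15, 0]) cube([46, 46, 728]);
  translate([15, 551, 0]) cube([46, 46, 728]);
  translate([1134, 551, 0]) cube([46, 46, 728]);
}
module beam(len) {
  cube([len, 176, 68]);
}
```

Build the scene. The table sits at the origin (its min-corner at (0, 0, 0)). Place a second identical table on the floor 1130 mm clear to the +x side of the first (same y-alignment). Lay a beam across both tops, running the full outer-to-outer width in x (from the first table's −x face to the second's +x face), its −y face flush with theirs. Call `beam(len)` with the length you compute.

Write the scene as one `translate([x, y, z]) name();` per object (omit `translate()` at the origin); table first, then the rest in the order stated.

table();
translate([2325, 0, 0]) table();
translate([0, 0, 770]) beam(3520);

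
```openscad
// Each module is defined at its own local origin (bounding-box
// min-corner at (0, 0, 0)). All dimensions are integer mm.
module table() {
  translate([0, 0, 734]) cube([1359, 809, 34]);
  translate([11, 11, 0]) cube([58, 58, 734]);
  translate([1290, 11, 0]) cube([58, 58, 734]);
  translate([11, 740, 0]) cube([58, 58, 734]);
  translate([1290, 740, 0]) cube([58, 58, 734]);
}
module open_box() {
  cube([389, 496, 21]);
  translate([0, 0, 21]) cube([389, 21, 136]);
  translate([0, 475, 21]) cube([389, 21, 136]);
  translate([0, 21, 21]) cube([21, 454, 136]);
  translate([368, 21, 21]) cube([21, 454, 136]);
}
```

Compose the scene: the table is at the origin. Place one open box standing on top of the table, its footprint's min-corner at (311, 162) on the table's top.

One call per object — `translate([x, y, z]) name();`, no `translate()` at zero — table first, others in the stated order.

table();
translate([311, 162, 768]) open_box();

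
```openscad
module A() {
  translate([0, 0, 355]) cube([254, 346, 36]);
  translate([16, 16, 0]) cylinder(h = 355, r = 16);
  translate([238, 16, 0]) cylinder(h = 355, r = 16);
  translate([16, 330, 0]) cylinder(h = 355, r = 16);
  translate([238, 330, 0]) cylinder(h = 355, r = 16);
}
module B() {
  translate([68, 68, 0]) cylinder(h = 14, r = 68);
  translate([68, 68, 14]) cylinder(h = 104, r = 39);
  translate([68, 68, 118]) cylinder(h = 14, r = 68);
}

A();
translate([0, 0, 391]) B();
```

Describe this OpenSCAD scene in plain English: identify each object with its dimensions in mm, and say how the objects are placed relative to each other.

A is a four-legged stool. The seat is 254×346 mm, 36 mm thick, top at z = 391 mm. It stands on four round legs, each 32 mm in diameter, from z = 0 to the seat underside, each leg's axis is inset half a diameter from the nearest pair of seat edges (so the leg's bounding box is flush with the corner).

B is a spool: two coaxial disc flanges of radius 68 mm and thickness 14 mm, joined by a core cylinder of radius 39 mm and height 104 mm. The lower flange rests on z = 0 and the three cylinders share a vertical axis.

The spool is on top of the stool.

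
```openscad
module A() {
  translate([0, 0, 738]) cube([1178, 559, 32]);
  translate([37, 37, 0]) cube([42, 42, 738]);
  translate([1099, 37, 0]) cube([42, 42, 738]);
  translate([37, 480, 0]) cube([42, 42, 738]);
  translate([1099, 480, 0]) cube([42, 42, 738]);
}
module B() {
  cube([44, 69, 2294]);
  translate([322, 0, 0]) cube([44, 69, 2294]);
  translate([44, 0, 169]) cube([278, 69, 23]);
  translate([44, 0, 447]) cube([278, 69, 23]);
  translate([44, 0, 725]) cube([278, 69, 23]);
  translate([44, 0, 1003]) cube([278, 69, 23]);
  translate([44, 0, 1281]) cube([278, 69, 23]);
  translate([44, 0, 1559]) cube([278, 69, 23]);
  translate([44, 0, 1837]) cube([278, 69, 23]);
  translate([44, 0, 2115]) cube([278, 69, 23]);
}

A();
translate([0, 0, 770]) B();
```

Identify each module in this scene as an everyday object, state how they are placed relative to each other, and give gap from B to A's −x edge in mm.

A is a table. B is a ladder. The ladder is on top of the table. The gap from the ladder to the table's −x edge is 0 mm.

The ladder's min-x is at 0; the table's min-x is 0; gap = 0 mm.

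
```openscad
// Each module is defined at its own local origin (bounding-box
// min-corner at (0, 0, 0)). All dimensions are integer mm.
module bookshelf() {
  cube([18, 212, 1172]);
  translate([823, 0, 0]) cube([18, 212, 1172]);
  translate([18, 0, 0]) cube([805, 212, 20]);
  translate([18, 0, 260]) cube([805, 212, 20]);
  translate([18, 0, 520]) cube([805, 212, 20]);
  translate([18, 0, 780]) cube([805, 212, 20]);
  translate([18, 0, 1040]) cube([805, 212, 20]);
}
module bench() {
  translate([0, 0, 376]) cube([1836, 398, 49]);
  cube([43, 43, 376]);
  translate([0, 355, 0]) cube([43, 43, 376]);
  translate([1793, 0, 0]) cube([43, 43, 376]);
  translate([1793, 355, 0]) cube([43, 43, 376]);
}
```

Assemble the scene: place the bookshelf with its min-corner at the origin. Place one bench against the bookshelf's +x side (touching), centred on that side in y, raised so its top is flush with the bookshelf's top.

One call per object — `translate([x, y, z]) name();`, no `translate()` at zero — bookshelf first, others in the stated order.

bookshelf();
translate([841, -93, 747]) bench();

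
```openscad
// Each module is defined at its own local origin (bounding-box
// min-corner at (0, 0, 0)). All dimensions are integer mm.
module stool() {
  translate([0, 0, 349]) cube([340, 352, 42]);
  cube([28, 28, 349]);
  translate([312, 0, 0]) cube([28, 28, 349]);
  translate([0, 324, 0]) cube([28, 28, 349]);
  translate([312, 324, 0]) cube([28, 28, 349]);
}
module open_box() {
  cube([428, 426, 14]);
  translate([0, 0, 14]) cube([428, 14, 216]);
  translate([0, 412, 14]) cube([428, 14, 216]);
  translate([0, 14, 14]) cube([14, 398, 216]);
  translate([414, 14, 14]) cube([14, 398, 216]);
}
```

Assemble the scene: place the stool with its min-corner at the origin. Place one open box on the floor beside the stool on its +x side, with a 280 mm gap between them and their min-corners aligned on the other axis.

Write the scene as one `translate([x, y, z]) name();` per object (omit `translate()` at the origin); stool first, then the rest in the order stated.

stool();
translate([620, 0, 0]) open_box();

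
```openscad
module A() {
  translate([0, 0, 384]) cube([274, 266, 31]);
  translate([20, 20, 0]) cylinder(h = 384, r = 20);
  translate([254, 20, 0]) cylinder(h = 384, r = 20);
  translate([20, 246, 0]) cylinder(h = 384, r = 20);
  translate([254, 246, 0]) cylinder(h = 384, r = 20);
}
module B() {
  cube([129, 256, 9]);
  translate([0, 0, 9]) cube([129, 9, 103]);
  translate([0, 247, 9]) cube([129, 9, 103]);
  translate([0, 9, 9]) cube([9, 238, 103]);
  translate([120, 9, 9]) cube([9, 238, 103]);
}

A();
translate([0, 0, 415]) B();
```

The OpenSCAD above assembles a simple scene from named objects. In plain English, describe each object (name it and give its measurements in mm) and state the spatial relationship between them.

A is a simple wooden stool: a rectangular seat 274 mm (x) by 266 mm (y), 31 mm thick, top face at z = 415 mm, on four round legs, each 40 mm in diameter. The legs rest on z = 0, each leg's axis is inset half a diameter from the nearest pair of seat edges (so the leg's bounding box is flush with the corner).

B is an open-topped rectangular box: outside dimensions 129×256×112 mm, with a uniform wall and base thickness of 9 mm. The base is a full 129×256 slab on the floor; four walls sit on top of the base. The front and back walls (the −y and +y sides) span the full width; the two side walls fit between them.

The open box is on top of the stool.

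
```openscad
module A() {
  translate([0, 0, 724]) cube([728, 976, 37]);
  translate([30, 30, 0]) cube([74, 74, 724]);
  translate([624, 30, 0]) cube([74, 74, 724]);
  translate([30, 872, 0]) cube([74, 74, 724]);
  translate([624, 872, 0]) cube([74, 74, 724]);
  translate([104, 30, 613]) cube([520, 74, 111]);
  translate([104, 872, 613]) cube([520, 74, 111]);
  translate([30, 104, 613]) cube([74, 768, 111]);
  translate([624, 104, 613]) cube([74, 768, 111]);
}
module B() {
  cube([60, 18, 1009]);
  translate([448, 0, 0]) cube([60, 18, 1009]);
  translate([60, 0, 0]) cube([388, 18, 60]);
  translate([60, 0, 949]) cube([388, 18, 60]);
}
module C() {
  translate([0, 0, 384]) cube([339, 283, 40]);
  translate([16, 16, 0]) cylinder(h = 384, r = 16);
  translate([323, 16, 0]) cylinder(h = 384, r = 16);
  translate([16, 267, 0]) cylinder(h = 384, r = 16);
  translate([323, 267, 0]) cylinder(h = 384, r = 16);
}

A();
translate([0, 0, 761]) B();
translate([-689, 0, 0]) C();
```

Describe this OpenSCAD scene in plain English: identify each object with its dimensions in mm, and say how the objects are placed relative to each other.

A is a table: top 728 mm (x) × 976 mm (y), 37 mm thick, upper face at z = 761 mm, on four 74×74 mm square legs, each inset 30 mm from the nearest pair of top edges, running from z = 0 to the bottom of the top. Four apron rails, 74 mm thick and 111 mm tall, run between adjacent legs with their top edges flush with the underside of the top and their outer faces flush with the legs' outer faces.

B is a rectangular picture frame lying in the x–z plane (depth along y). The opening is 388 mm wide (x) by 889 mm tall (z), surrounded by a border 60 mm wide on all four sides. The frame is 18 mm deep and is made of two full-height vertical stiles with two horizontal rails fitted between them.

C is a simple wooden stool: a rectangular seat 339 mm (x) by 283 mm (y), 40 mm thick, top face at z = 424 mm, on four round legs, each 32 mm in diameter. The legs rest on z = 0, each leg's axis is inset half a diameter from the nearest pair of seat edges (so the leg's bounding box is flush with the corner).

The picture frame is on top of the table. The stool is on the floor beside the table on its −x side.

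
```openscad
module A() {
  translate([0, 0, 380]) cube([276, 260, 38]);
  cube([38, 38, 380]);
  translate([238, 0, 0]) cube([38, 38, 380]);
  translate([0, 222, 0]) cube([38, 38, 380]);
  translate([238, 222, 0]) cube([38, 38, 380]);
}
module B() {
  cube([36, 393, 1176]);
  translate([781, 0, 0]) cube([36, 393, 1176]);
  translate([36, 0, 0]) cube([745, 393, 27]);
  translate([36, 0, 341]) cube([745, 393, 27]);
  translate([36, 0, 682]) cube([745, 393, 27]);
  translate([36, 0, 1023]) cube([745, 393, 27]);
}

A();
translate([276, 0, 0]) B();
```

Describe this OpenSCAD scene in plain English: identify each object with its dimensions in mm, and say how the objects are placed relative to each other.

A is a four-legged stool. The seat is 276×260 mm, 38 mm thick, top at z = 418 mm. It stands on four square legs, each 38×38 mm in cross-section, from z = 0 to the seat underside, each flush with a corner of the seat.

B is a bookshelf 817 mm wide overall, 393 mm deep and 1176 mm tall. The two sides are 36 mm thick vertical panels. 4 horizontal shelves of 27 mm thickness span between the inner faces of the sides; the lowest shelf sits on the floor and shelves are stacked with a clear vertical gap of 314 mm between each pair.

The bookshelf is against the stool's +x side, with their −y faces flush.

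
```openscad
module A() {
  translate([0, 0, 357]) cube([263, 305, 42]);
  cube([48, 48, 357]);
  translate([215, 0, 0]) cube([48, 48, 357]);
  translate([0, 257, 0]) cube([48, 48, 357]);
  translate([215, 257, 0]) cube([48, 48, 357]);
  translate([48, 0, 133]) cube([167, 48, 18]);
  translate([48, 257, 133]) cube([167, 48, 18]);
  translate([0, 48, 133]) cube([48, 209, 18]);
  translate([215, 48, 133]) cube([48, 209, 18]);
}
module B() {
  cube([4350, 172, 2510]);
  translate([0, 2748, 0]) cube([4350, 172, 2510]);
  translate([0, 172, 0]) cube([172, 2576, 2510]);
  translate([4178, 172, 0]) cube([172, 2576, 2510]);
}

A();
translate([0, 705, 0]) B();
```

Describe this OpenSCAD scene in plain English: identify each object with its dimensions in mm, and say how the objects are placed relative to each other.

A is a simple wooden stool: a rectangular seat 263 mm (x) by 305 mm (y), 42 mm thick, top face at z = 399 mm, on four square legs, each 48×48 mm in cross-section. The legs rest on z = 0, each flush with a corner of the seat. Four stretchers, 48 mm wide and 18 mm tall, connect adjacent legs with their undersides at z = 133 mm, each running between the inner faces of the legs it joins and aligned with the legs' outer faces on the other axis.

B is a box-shaped house frame (walls only): outside footprint 4350×2920 mm, wall height 2510 mm, wall thickness 172 mm. The two y-facing walls run the full x-width; the two x-facing walls fit between the inner faces of the y-facing walls.

The house frame is on the floor beside the stool on its +y side.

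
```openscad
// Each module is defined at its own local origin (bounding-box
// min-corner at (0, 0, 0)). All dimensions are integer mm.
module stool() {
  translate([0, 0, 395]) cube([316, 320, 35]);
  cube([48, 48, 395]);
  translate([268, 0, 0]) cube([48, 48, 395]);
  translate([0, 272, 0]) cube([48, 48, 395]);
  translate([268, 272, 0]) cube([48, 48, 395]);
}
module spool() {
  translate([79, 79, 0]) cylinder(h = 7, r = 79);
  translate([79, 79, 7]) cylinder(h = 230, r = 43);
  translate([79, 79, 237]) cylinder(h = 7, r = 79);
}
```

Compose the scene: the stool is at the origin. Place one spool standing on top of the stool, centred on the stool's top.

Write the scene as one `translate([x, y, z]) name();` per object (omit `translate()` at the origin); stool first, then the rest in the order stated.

stool();
translate([79, 81, 430]) spool();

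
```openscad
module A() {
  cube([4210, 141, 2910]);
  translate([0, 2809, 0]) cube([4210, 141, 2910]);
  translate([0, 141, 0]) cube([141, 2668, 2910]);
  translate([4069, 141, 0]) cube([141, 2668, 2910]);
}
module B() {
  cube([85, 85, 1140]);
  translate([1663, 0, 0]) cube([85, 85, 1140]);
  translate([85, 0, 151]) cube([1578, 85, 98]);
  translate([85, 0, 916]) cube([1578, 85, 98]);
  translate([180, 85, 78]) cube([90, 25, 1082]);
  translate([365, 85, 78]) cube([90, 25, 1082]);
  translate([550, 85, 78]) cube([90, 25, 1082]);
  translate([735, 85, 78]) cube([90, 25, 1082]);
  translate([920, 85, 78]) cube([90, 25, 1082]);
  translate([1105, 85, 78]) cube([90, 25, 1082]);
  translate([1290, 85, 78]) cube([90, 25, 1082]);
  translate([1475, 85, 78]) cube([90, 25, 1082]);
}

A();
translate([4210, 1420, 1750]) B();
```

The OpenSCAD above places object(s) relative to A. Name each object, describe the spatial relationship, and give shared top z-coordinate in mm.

A is a house frame. B is a fence section. The fence section is beside the house frame with their tops flush at z = 2910. The shared top z-coordinate is 2910 mm.

Both tops at z = 2910 mm.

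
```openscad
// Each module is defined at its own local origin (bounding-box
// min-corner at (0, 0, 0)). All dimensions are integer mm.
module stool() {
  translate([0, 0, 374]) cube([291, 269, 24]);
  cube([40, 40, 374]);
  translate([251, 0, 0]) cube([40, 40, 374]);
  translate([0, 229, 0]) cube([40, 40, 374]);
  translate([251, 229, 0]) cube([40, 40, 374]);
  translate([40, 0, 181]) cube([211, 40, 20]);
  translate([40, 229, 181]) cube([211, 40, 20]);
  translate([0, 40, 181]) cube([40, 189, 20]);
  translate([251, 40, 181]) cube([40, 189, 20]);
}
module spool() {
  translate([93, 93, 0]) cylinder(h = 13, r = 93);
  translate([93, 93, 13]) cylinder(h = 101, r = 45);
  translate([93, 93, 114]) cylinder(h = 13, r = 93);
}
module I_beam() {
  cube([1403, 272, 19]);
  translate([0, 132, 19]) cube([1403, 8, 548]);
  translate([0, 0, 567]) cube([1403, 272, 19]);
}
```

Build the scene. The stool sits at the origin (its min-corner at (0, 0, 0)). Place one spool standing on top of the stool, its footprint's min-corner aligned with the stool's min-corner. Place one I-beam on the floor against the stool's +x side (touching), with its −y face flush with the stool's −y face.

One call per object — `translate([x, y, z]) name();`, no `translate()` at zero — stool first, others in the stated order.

stool();
translate([0, 0, 398]) spool();
translate([291, 0, 0]) I_beam();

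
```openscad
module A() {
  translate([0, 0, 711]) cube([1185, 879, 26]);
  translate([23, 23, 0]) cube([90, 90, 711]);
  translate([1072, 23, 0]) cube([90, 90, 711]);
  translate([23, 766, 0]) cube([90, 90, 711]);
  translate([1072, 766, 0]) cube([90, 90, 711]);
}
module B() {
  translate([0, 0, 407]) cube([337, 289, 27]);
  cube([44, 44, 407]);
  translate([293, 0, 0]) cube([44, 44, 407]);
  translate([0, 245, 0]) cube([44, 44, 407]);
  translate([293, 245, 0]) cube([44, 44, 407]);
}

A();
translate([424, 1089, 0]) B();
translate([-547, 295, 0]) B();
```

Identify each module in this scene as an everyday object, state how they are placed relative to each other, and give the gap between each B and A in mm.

A is a table. B is a stool. Two stools sit around the table at the +y, −x sides. The gap between each stool and the table is 210 mm.

Each stool's nearest face is 210 mm from the table's bounding box.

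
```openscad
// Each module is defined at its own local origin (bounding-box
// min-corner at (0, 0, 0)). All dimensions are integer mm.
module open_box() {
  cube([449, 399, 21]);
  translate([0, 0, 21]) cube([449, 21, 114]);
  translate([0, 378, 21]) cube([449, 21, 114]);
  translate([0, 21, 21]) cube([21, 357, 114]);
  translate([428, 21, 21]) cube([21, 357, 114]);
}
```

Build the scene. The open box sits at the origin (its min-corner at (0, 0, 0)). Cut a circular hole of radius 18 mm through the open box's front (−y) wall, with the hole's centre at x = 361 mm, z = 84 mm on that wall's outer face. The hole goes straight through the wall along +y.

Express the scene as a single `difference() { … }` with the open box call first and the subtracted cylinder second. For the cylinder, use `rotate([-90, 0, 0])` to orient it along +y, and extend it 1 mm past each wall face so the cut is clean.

difference() {
  open_box();
  translate([361, -1, 84]) rotate([-90, 0, 0]) cylinder(h = 23, r = 18);
}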